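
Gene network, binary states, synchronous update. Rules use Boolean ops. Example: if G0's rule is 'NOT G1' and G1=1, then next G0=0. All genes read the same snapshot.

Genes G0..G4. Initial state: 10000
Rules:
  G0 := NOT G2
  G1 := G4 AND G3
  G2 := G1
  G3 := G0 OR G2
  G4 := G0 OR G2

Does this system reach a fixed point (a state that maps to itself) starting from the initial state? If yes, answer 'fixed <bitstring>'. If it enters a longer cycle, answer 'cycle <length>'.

Answer: fixed 01111

Derivation:
Step 0: 10000
Step 1: G0=NOT G2=NOT 0=1 G1=G4&G3=0&0=0 G2=G1=0 G3=G0|G2=1|0=1 G4=G0|G2=1|0=1 -> 10011
Step 2: G0=NOT G2=NOT 0=1 G1=G4&G3=1&1=1 G2=G1=0 G3=G0|G2=1|0=1 G4=G0|G2=1|0=1 -> 11011
Step 3: G0=NOT G2=NOT 0=1 G1=G4&G3=1&1=1 G2=G1=1 G3=G0|G2=1|0=1 G4=G0|G2=1|0=1 -> 11111
Step 4: G0=NOT G2=NOT 1=0 G1=G4&G3=1&1=1 G2=G1=1 G3=G0|G2=1|1=1 G4=G0|G2=1|1=1 -> 01111
Step 5: G0=NOT G2=NOT 1=0 G1=G4&G3=1&1=1 G2=G1=1 G3=G0|G2=0|1=1 G4=G0|G2=0|1=1 -> 01111
Fixed point reached at step 4: 01111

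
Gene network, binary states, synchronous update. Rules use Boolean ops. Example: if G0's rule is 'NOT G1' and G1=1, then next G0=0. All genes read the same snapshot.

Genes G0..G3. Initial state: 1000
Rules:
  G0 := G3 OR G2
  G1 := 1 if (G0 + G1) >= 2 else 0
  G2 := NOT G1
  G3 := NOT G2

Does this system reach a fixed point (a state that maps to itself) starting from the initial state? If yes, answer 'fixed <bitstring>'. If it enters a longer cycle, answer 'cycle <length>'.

Answer: fixed 1010

Derivation:
Step 0: 1000
Step 1: G0=G3|G2=0|0=0 G1=(1+0>=2)=0 G2=NOT G1=NOT 0=1 G3=NOT G2=NOT 0=1 -> 0011
Step 2: G0=G3|G2=1|1=1 G1=(0+0>=2)=0 G2=NOT G1=NOT 0=1 G3=NOT G2=NOT 1=0 -> 1010
Step 3: G0=G3|G2=0|1=1 G1=(1+0>=2)=0 G2=NOT G1=NOT 0=1 G3=NOT G2=NOT 1=0 -> 1010
Fixed point reached at step 2: 1010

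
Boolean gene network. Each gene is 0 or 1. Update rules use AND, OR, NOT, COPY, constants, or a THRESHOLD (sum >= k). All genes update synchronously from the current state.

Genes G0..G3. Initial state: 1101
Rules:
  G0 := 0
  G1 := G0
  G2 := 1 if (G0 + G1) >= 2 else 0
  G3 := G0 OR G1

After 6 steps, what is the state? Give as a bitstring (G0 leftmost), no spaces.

Step 1: G0=0(const) G1=G0=1 G2=(1+1>=2)=1 G3=G0|G1=1|1=1 -> 0111
Step 2: G0=0(const) G1=G0=0 G2=(0+1>=2)=0 G3=G0|G1=0|1=1 -> 0001
Step 3: G0=0(const) G1=G0=0 G2=(0+0>=2)=0 G3=G0|G1=0|0=0 -> 0000
Step 4: G0=0(const) G1=G0=0 G2=(0+0>=2)=0 G3=G0|G1=0|0=0 -> 0000
Step 5: G0=0(const) G1=G0=0 G2=(0+0>=2)=0 G3=G0|G1=0|0=0 -> 0000
Step 6: G0=0(const) G1=G0=0 G2=(0+0>=2)=0 G3=G0|G1=0|0=0 -> 0000

0000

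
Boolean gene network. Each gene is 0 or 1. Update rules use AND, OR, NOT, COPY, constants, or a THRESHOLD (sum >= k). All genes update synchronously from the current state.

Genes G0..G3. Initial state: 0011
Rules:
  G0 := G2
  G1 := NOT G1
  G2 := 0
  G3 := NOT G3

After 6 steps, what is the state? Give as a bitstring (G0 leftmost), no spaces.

Step 1: G0=G2=1 G1=NOT G1=NOT 0=1 G2=0(const) G3=NOT G3=NOT 1=0 -> 1100
Step 2: G0=G2=0 G1=NOT G1=NOT 1=0 G2=0(const) G3=NOT G3=NOT 0=1 -> 0001
Step 3: G0=G2=0 G1=NOT G1=NOT 0=1 G2=0(const) G3=NOT G3=NOT 1=0 -> 0100
Step 4: G0=G2=0 G1=NOT G1=NOT 1=0 G2=0(const) G3=NOT G3=NOT 0=1 -> 0001
Step 5: G0=G2=0 G1=NOT G1=NOT 0=1 G2=0(const) G3=NOT G3=NOT 1=0 -> 0100
Step 6: G0=G2=0 G1=NOT G1=NOT 1=0 G2=0(const) G3=NOT G3=NOT 0=1 -> 0001

0001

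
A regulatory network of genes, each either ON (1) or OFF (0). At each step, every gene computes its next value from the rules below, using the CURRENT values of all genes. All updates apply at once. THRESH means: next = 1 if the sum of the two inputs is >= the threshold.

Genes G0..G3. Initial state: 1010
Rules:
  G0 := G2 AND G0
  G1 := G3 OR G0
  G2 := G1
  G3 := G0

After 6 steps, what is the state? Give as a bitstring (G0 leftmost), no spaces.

Step 1: G0=G2&G0=1&1=1 G1=G3|G0=0|1=1 G2=G1=0 G3=G0=1 -> 1101
Step 2: G0=G2&G0=0&1=0 G1=G3|G0=1|1=1 G2=G1=1 G3=G0=1 -> 0111
Step 3: G0=G2&G0=1&0=0 G1=G3|G0=1|0=1 G2=G1=1 G3=G0=0 -> 0110
Step 4: G0=G2&G0=1&0=0 G1=G3|G0=0|0=0 G2=G1=1 G3=G0=0 -> 0010
Step 5: G0=G2&G0=1&0=0 G1=G3|G0=0|0=0 G2=G1=0 G3=G0=0 -> 0000
Step 6: G0=G2&G0=0&0=0 G1=G3|G0=0|0=0 G2=G1=0 G3=G0=0 -> 0000

0000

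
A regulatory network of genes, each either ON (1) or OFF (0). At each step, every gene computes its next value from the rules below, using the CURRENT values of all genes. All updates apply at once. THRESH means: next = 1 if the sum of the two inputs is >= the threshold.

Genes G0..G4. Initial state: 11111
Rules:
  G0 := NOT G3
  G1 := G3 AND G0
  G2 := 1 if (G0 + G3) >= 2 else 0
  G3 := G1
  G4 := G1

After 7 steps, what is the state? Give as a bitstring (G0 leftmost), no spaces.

Step 1: G0=NOT G3=NOT 1=0 G1=G3&G0=1&1=1 G2=(1+1>=2)=1 G3=G1=1 G4=G1=1 -> 01111
Step 2: G0=NOT G3=NOT 1=0 G1=G3&G0=1&0=0 G2=(0+1>=2)=0 G3=G1=1 G4=G1=1 -> 00011
Step 3: G0=NOT G3=NOT 1=0 G1=G3&G0=1&0=0 G2=(0+1>=2)=0 G3=G1=0 G4=G1=0 -> 00000
Step 4: G0=NOT G3=NOT 0=1 G1=G3&G0=0&0=0 G2=(0+0>=2)=0 G3=G1=0 G4=G1=0 -> 10000
Step 5: G0=NOT G3=NOT 0=1 G1=G3&G0=0&1=0 G2=(1+0>=2)=0 G3=G1=0 G4=G1=0 -> 10000
Step 6: G0=NOT G3=NOT 0=1 G1=G3&G0=0&1=0 G2=(1+0>=2)=0 G3=G1=0 G4=G1=0 -> 10000
Step 7: G0=NOT G3=NOT 0=1 G1=G3&G0=0&1=0 G2=(1+0>=2)=0 G3=G1=0 G4=G1=0 -> 10000

10000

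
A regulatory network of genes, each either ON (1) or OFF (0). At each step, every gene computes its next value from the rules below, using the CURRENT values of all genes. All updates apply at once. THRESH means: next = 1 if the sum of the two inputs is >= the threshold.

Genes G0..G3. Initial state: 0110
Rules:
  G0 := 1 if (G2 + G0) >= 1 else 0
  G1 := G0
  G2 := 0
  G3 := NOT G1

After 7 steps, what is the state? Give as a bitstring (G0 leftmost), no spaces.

Step 1: G0=(1+0>=1)=1 G1=G0=0 G2=0(const) G3=NOT G1=NOT 1=0 -> 1000
Step 2: G0=(0+1>=1)=1 G1=G0=1 G2=0(const) G3=NOT G1=NOT 0=1 -> 1101
Step 3: G0=(0+1>=1)=1 G1=G0=1 G2=0(const) G3=NOT G1=NOT 1=0 -> 1100
Step 4: G0=(0+1>=1)=1 G1=G0=1 G2=0(const) G3=NOT G1=NOT 1=0 -> 1100
Step 5: G0=(0+1>=1)=1 G1=G0=1 G2=0(const) G3=NOT G1=NOT 1=0 -> 1100
Step 6: G0=(0+1>=1)=1 G1=G0=1 G2=0(const) G3=NOT G1=NOT 1=0 -> 1100
Step 7: G0=(0+1>=1)=1 G1=G0=1 G2=0(const) G3=NOT G1=NOT 1=0 -> 1100

1100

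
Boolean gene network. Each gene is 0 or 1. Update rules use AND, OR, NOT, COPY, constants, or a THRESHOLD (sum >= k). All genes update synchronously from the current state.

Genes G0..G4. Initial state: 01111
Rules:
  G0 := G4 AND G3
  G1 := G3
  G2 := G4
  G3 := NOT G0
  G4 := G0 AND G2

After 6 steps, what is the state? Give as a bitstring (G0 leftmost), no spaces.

Step 1: G0=G4&G3=1&1=1 G1=G3=1 G2=G4=1 G3=NOT G0=NOT 0=1 G4=G0&G2=0&1=0 -> 11110
Step 2: G0=G4&G3=0&1=0 G1=G3=1 G2=G4=0 G3=NOT G0=NOT 1=0 G4=G0&G2=1&1=1 -> 01001
Step 3: G0=G4&G3=1&0=0 G1=G3=0 G2=G4=1 G3=NOT G0=NOT 0=1 G4=G0&G2=0&0=0 -> 00110
Step 4: G0=G4&G3=0&1=0 G1=G3=1 G2=G4=0 G3=NOT G0=NOT 0=1 G4=G0&G2=0&1=0 -> 01010
Step 5: G0=G4&G3=0&1=0 G1=G3=1 G2=G4=0 G3=NOT G0=NOT 0=1 G4=G0&G2=0&0=0 -> 01010
Step 6: G0=G4&G3=0&1=0 G1=G3=1 G2=G4=0 G3=NOT G0=NOT 0=1 G4=G0&G2=0&0=0 -> 01010

01010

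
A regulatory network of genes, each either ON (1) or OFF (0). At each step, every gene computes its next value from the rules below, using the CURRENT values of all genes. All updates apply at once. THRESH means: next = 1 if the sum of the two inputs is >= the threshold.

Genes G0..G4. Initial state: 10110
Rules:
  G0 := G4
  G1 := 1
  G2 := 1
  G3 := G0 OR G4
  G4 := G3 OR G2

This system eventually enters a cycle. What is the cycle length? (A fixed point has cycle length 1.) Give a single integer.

Answer: 1

Derivation:
Step 0: 10110
Step 1: G0=G4=0 G1=1(const) G2=1(const) G3=G0|G4=1|0=1 G4=G3|G2=1|1=1 -> 01111
Step 2: G0=G4=1 G1=1(const) G2=1(const) G3=G0|G4=0|1=1 G4=G3|G2=1|1=1 -> 11111
Step 3: G0=G4=1 G1=1(const) G2=1(const) G3=G0|G4=1|1=1 G4=G3|G2=1|1=1 -> 11111
State from step 3 equals state from step 2 -> cycle length 1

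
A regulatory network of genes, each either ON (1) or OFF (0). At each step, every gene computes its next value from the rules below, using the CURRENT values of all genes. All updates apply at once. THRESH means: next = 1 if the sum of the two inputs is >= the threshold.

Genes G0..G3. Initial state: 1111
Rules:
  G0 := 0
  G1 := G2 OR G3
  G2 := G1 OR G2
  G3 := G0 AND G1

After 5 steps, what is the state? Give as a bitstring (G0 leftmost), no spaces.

Step 1: G0=0(const) G1=G2|G3=1|1=1 G2=G1|G2=1|1=1 G3=G0&G1=1&1=1 -> 0111
Step 2: G0=0(const) G1=G2|G3=1|1=1 G2=G1|G2=1|1=1 G3=G0&G1=0&1=0 -> 0110
Step 3: G0=0(const) G1=G2|G3=1|0=1 G2=G1|G2=1|1=1 G3=G0&G1=0&1=0 -> 0110
Step 4: G0=0(const) G1=G2|G3=1|0=1 G2=G1|G2=1|1=1 G3=G0&G1=0&1=0 -> 0110
Step 5: G0=0(const) G1=G2|G3=1|0=1 G2=G1|G2=1|1=1 G3=G0&G1=0&1=0 -> 0110

0110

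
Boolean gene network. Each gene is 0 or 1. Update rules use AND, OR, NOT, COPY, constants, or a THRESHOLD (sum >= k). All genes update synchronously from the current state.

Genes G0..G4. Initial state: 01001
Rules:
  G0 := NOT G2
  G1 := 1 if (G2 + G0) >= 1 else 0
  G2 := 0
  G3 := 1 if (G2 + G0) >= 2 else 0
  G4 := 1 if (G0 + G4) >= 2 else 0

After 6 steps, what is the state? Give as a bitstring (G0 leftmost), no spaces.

Step 1: G0=NOT G2=NOT 0=1 G1=(0+0>=1)=0 G2=0(const) G3=(0+0>=2)=0 G4=(0+1>=2)=0 -> 10000
Step 2: G0=NOT G2=NOT 0=1 G1=(0+1>=1)=1 G2=0(const) G3=(0+1>=2)=0 G4=(1+0>=2)=0 -> 11000
Step 3: G0=NOT G2=NOT 0=1 G1=(0+1>=1)=1 G2=0(const) G3=(0+1>=2)=0 G4=(1+0>=2)=0 -> 11000
Step 4: G0=NOT G2=NOT 0=1 G1=(0+1>=1)=1 G2=0(const) G3=(0+1>=2)=0 G4=(1+0>=2)=0 -> 11000
Step 5: G0=NOT G2=NOT 0=1 G1=(0+1>=1)=1 G2=0(const) G3=(0+1>=2)=0 G4=(1+0>=2)=0 -> 11000
Step 6: G0=NOT G2=NOT 0=1 G1=(0+1>=1)=1 G2=0(const) G3=(0+1>=2)=0 G4=(1+0>=2)=0 -> 11000

11000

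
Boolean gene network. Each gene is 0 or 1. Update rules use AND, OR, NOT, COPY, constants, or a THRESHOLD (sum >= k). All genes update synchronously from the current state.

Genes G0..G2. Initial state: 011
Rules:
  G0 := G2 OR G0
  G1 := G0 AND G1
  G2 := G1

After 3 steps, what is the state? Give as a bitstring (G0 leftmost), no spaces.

Step 1: G0=G2|G0=1|0=1 G1=G0&G1=0&1=0 G2=G1=1 -> 101
Step 2: G0=G2|G0=1|1=1 G1=G0&G1=1&0=0 G2=G1=0 -> 100
Step 3: G0=G2|G0=0|1=1 G1=G0&G1=1&0=0 G2=G1=0 -> 100

100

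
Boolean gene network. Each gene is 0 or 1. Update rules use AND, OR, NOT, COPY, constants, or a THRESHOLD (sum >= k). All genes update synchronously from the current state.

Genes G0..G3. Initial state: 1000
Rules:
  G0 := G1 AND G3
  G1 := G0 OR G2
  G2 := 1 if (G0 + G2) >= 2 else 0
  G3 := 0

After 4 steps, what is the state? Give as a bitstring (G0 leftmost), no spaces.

Step 1: G0=G1&G3=0&0=0 G1=G0|G2=1|0=1 G2=(1+0>=2)=0 G3=0(const) -> 0100
Step 2: G0=G1&G3=1&0=0 G1=G0|G2=0|0=0 G2=(0+0>=2)=0 G3=0(const) -> 0000
Step 3: G0=G1&G3=0&0=0 G1=G0|G2=0|0=0 G2=(0+0>=2)=0 G3=0(const) -> 0000
Step 4: G0=G1&G3=0&0=0 G1=G0|G2=0|0=0 G2=(0+0>=2)=0 G3=0(const) -> 0000

0000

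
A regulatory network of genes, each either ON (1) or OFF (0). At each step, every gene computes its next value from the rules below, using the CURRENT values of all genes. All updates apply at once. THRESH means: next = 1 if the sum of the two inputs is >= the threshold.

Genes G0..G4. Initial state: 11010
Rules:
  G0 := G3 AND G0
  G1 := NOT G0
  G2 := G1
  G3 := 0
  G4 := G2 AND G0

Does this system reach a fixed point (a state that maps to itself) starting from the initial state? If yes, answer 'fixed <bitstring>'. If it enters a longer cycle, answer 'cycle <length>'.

Answer: fixed 01100

Derivation:
Step 0: 11010
Step 1: G0=G3&G0=1&1=1 G1=NOT G0=NOT 1=0 G2=G1=1 G3=0(const) G4=G2&G0=0&1=0 -> 10100
Step 2: G0=G3&G0=0&1=0 G1=NOT G0=NOT 1=0 G2=G1=0 G3=0(const) G4=G2&G0=1&1=1 -> 00001
Step 3: G0=G3&G0=0&0=0 G1=NOT G0=NOT 0=1 G2=G1=0 G3=0(const) G4=G2&G0=0&0=0 -> 01000
Step 4: G0=G3&G0=0&0=0 G1=NOT G0=NOT 0=1 G2=G1=1 G3=0(const) G4=G2&G0=0&0=0 -> 01100
Step 5: G0=G3&G0=0&0=0 G1=NOT G0=NOT 0=1 G2=G1=1 G3=0(const) G4=G2&G0=1&0=0 -> 01100
Fixed point reached at step 4: 01100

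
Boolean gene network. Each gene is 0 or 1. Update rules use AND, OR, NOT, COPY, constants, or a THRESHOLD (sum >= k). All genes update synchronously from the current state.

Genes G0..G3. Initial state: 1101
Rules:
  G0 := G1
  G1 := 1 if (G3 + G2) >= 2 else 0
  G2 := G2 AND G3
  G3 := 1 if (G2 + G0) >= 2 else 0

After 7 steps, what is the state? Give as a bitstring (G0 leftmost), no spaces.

Step 1: G0=G1=1 G1=(1+0>=2)=0 G2=G2&G3=0&1=0 G3=(0+1>=2)=0 -> 1000
Step 2: G0=G1=0 G1=(0+0>=2)=0 G2=G2&G3=0&0=0 G3=(0+1>=2)=0 -> 0000
Step 3: G0=G1=0 G1=(0+0>=2)=0 G2=G2&G3=0&0=0 G3=(0+0>=2)=0 -> 0000
Step 4: G0=G1=0 G1=(0+0>=2)=0 G2=G2&G3=0&0=0 G3=(0+0>=2)=0 -> 0000
Step 5: G0=G1=0 G1=(0+0>=2)=0 G2=G2&G3=0&0=0 G3=(0+0>=2)=0 -> 0000
Step 6: G0=G1=0 G1=(0+0>=2)=0 G2=G2&G3=0&0=0 G3=(0+0>=2)=0 -> 0000
Step 7: G0=G1=0 G1=(0+0>=2)=0 G2=G2&G3=0&0=0 G3=(0+0>=2)=0 -> 0000

0000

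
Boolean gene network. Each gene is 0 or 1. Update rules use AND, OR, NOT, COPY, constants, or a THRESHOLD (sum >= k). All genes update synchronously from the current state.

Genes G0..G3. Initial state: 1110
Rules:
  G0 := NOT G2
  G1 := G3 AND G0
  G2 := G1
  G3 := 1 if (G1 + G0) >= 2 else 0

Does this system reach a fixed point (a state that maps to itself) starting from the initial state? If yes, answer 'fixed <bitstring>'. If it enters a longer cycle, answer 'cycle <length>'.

Answer: fixed 1000

Derivation:
Step 0: 1110
Step 1: G0=NOT G2=NOT 1=0 G1=G3&G0=0&1=0 G2=G1=1 G3=(1+1>=2)=1 -> 0011
Step 2: G0=NOT G2=NOT 1=0 G1=G3&G0=1&0=0 G2=G1=0 G3=(0+0>=2)=0 -> 0000
Step 3: G0=NOT G2=NOT 0=1 G1=G3&G0=0&0=0 G2=G1=0 G3=(0+0>=2)=0 -> 1000
Step 4: G0=NOT G2=NOT 0=1 G1=G3&G0=0&1=0 G2=G1=0 G3=(0+1>=2)=0 -> 1000
Fixed point reached at step 3: 1000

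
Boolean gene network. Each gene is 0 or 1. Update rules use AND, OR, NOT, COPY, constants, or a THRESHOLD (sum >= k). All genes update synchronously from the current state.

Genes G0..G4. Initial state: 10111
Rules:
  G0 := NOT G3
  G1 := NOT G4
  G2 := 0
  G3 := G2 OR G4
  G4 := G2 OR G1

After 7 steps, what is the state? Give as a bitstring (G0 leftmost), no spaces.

Step 1: G0=NOT G3=NOT 1=0 G1=NOT G4=NOT 1=0 G2=0(const) G3=G2|G4=1|1=1 G4=G2|G1=1|0=1 -> 00011
Step 2: G0=NOT G3=NOT 1=0 G1=NOT G4=NOT 1=0 G2=0(const) G3=G2|G4=0|1=1 G4=G2|G1=0|0=0 -> 00010
Step 3: G0=NOT G3=NOT 1=0 G1=NOT G4=NOT 0=1 G2=0(const) G3=G2|G4=0|0=0 G4=G2|G1=0|0=0 -> 01000
Step 4: G0=NOT G3=NOT 0=1 G1=NOT G4=NOT 0=1 G2=0(const) G3=G2|G4=0|0=0 G4=G2|G1=0|1=1 -> 11001
Step 5: G0=NOT G3=NOT 0=1 G1=NOT G4=NOT 1=0 G2=0(const) G3=G2|G4=0|1=1 G4=G2|G1=0|1=1 -> 10011
Step 6: G0=NOT G3=NOT 1=0 G1=NOT G4=NOT 1=0 G2=0(const) G3=G2|G4=0|1=1 G4=G2|G1=0|0=0 -> 00010
Step 7: G0=NOT G3=NOT 1=0 G1=NOT G4=NOT 0=1 G2=0(const) G3=G2|G4=0|0=0 G4=G2|G1=0|0=0 -> 01000

01000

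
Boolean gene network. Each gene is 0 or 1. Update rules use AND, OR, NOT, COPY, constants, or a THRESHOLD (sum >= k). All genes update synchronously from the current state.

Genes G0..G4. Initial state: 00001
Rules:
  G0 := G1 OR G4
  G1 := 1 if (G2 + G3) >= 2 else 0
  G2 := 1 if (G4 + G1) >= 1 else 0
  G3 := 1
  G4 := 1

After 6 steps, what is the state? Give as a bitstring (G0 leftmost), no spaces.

Step 1: G0=G1|G4=0|1=1 G1=(0+0>=2)=0 G2=(1+0>=1)=1 G3=1(const) G4=1(const) -> 10111
Step 2: G0=G1|G4=0|1=1 G1=(1+1>=2)=1 G2=(1+0>=1)=1 G3=1(const) G4=1(const) -> 11111
Step 3: G0=G1|G4=1|1=1 G1=(1+1>=2)=1 G2=(1+1>=1)=1 G3=1(const) G4=1(const) -> 11111
Step 4: G0=G1|G4=1|1=1 G1=(1+1>=2)=1 G2=(1+1>=1)=1 G3=1(const) G4=1(const) -> 11111
Step 5: G0=G1|G4=1|1=1 G1=(1+1>=2)=1 G2=(1+1>=1)=1 G3=1(const) G4=1(const) -> 11111
Step 6: G0=G1|G4=1|1=1 G1=(1+1>=2)=1 G2=(1+1>=1)=1 G3=1(const) G4=1(const) -> 11111

11111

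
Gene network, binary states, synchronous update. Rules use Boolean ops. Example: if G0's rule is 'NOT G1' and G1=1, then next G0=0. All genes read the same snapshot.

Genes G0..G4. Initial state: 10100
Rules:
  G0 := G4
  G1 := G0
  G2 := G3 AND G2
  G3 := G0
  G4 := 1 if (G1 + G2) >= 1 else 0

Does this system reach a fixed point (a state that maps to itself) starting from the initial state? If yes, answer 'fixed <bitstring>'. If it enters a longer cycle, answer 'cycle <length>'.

Step 0: 10100
Step 1: G0=G4=0 G1=G0=1 G2=G3&G2=0&1=0 G3=G0=1 G4=(0+1>=1)=1 -> 01011
Step 2: G0=G4=1 G1=G0=0 G2=G3&G2=1&0=0 G3=G0=0 G4=(1+0>=1)=1 -> 10001
Step 3: G0=G4=1 G1=G0=1 G2=G3&G2=0&0=0 G3=G0=1 G4=(0+0>=1)=0 -> 11010
Step 4: G0=G4=0 G1=G0=1 G2=G3&G2=1&0=0 G3=G0=1 G4=(1+0>=1)=1 -> 01011
Cycle of length 3 starting at step 1 -> no fixed point

Answer: cycle 3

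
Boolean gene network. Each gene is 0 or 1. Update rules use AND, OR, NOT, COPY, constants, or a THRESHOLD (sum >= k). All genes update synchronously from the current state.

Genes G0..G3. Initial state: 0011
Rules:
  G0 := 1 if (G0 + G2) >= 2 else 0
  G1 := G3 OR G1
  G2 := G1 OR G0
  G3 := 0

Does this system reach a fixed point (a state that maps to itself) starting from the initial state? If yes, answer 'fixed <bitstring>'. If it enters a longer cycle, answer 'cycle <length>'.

Step 0: 0011
Step 1: G0=(0+1>=2)=0 G1=G3|G1=1|0=1 G2=G1|G0=0|0=0 G3=0(const) -> 0100
Step 2: G0=(0+0>=2)=0 G1=G3|G1=0|1=1 G2=G1|G0=1|0=1 G3=0(const) -> 0110
Step 3: G0=(0+1>=2)=0 G1=G3|G1=0|1=1 G2=G1|G0=1|0=1 G3=0(const) -> 0110
Fixed point reached at step 2: 0110

Answer: fixed 0110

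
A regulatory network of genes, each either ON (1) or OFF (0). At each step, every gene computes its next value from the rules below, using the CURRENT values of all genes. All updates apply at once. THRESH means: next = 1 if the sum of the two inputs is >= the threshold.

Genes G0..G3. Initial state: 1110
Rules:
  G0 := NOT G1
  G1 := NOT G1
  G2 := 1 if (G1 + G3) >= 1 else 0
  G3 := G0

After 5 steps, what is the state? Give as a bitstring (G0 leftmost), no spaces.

Step 1: G0=NOT G1=NOT 1=0 G1=NOT G1=NOT 1=0 G2=(1+0>=1)=1 G3=G0=1 -> 0011
Step 2: G0=NOT G1=NOT 0=1 G1=NOT G1=NOT 0=1 G2=(0+1>=1)=1 G3=G0=0 -> 1110
Step 3: G0=NOT G1=NOT 1=0 G1=NOT G1=NOT 1=0 G2=(1+0>=1)=1 G3=G0=1 -> 0011
Step 4: G0=NOT G1=NOT 0=1 G1=NOT G1=NOT 0=1 G2=(0+1>=1)=1 G3=G0=0 -> 1110
Step 5: G0=NOT G1=NOT 1=0 G1=NOT G1=NOT 1=0 G2=(1+0>=1)=1 G3=G0=1 -> 0011

0011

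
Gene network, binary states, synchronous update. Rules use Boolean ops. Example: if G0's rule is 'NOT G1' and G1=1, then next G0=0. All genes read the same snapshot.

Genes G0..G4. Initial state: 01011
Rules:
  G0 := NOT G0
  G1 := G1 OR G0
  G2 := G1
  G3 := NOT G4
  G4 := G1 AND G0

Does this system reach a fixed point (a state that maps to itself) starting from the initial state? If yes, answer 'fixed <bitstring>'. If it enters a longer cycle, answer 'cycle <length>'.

Step 0: 01011
Step 1: G0=NOT G0=NOT 0=1 G1=G1|G0=1|0=1 G2=G1=1 G3=NOT G4=NOT 1=0 G4=G1&G0=1&0=0 -> 11100
Step 2: G0=NOT G0=NOT 1=0 G1=G1|G0=1|1=1 G2=G1=1 G3=NOT G4=NOT 0=1 G4=G1&G0=1&1=1 -> 01111
Step 3: G0=NOT G0=NOT 0=1 G1=G1|G0=1|0=1 G2=G1=1 G3=NOT G4=NOT 1=0 G4=G1&G0=1&0=0 -> 11100
Cycle of length 2 starting at step 1 -> no fixed point

Answer: cycle 2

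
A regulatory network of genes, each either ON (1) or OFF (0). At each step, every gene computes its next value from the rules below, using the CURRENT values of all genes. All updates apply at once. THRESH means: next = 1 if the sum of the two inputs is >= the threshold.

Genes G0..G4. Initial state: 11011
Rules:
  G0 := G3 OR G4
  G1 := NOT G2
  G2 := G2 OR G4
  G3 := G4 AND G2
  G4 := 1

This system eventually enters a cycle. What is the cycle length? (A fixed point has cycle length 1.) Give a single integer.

Step 0: 11011
Step 1: G0=G3|G4=1|1=1 G1=NOT G2=NOT 0=1 G2=G2|G4=0|1=1 G3=G4&G2=1&0=0 G4=1(const) -> 11101
Step 2: G0=G3|G4=0|1=1 G1=NOT G2=NOT 1=0 G2=G2|G4=1|1=1 G3=G4&G2=1&1=1 G4=1(const) -> 10111
Step 3: G0=G3|G4=1|1=1 G1=NOT G2=NOT 1=0 G2=G2|G4=1|1=1 G3=G4&G2=1&1=1 G4=1(const) -> 10111
State from step 3 equals state from step 2 -> cycle length 1

Answer: 1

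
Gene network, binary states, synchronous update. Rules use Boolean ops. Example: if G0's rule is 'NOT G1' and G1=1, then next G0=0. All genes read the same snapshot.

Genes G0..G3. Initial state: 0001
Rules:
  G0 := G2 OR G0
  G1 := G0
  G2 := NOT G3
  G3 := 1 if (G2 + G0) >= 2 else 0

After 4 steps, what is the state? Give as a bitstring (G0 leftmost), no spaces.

Step 1: G0=G2|G0=0|0=0 G1=G0=0 G2=NOT G3=NOT 1=0 G3=(0+0>=2)=0 -> 0000
Step 2: G0=G2|G0=0|0=0 G1=G0=0 G2=NOT G3=NOT 0=1 G3=(0+0>=2)=0 -> 0010
Step 3: G0=G2|G0=1|0=1 G1=G0=0 G2=NOT G3=NOT 0=1 G3=(1+0>=2)=0 -> 1010
Step 4: G0=G2|G0=1|1=1 G1=G0=1 G2=NOT G3=NOT 0=1 G3=(1+1>=2)=1 -> 1111

1111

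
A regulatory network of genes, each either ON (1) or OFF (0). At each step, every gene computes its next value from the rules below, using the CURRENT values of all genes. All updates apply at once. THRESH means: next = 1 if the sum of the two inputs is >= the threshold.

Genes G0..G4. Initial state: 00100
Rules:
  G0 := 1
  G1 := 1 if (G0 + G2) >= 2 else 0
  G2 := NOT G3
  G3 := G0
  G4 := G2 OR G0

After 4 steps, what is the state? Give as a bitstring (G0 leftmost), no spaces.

Step 1: G0=1(const) G1=(0+1>=2)=0 G2=NOT G3=NOT 0=1 G3=G0=0 G4=G2|G0=1|0=1 -> 10101
Step 2: G0=1(const) G1=(1+1>=2)=1 G2=NOT G3=NOT 0=1 G3=G0=1 G4=G2|G0=1|1=1 -> 11111
Step 3: G0=1(const) G1=(1+1>=2)=1 G2=NOT G3=NOT 1=0 G3=G0=1 G4=G2|G0=1|1=1 -> 11011
Step 4: G0=1(const) G1=(1+0>=2)=0 G2=NOT G3=NOT 1=0 G3=G0=1 G4=G2|G0=0|1=1 -> 10011

10011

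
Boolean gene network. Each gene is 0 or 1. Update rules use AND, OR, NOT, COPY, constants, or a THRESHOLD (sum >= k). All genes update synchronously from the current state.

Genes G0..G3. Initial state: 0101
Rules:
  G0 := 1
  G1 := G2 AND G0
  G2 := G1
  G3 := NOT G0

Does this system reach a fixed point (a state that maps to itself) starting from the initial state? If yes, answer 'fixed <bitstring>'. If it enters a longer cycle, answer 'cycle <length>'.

Answer: cycle 2

Derivation:
Step 0: 0101
Step 1: G0=1(const) G1=G2&G0=0&0=0 G2=G1=1 G3=NOT G0=NOT 0=1 -> 1011
Step 2: G0=1(const) G1=G2&G0=1&1=1 G2=G1=0 G3=NOT G0=NOT 1=0 -> 1100
Step 3: G0=1(const) G1=G2&G0=0&1=0 G2=G1=1 G3=NOT G0=NOT 1=0 -> 1010
Step 4: G0=1(const) G1=G2&G0=1&1=1 G2=G1=0 G3=NOT G0=NOT 1=0 -> 1100
Cycle of length 2 starting at step 2 -> no fixed point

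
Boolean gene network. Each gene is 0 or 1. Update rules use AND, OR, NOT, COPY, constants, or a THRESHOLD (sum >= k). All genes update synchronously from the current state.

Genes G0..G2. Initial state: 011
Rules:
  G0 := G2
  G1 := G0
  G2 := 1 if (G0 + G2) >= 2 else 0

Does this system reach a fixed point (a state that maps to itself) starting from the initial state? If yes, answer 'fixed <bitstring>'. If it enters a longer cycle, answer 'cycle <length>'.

Answer: fixed 000

Derivation:
Step 0: 011
Step 1: G0=G2=1 G1=G0=0 G2=(0+1>=2)=0 -> 100
Step 2: G0=G2=0 G1=G0=1 G2=(1+0>=2)=0 -> 010
Step 3: G0=G2=0 G1=G0=0 G2=(0+0>=2)=0 -> 000
Step 4: G0=G2=0 G1=G0=0 G2=(0+0>=2)=0 -> 000
Fixed point reached at step 3: 000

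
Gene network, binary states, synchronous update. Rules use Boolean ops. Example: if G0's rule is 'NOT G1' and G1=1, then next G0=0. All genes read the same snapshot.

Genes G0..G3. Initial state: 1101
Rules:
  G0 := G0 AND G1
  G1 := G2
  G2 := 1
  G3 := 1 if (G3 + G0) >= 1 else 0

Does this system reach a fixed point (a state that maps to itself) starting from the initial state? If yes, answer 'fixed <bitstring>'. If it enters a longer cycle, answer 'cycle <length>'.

Step 0: 1101
Step 1: G0=G0&G1=1&1=1 G1=G2=0 G2=1(const) G3=(1+1>=1)=1 -> 1011
Step 2: G0=G0&G1=1&0=0 G1=G2=1 G2=1(const) G3=(1+1>=1)=1 -> 0111
Step 3: G0=G0&G1=0&1=0 G1=G2=1 G2=1(const) G3=(1+0>=1)=1 -> 0111
Fixed point reached at step 2: 0111

Answer: fixed 0111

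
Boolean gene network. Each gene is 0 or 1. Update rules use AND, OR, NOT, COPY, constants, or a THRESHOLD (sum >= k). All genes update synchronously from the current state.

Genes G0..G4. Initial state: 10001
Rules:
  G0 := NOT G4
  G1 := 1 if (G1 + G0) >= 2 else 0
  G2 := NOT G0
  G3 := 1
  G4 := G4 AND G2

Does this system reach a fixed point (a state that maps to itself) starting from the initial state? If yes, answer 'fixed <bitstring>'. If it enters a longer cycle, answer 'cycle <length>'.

Answer: fixed 10010

Derivation:
Step 0: 10001
Step 1: G0=NOT G4=NOT 1=0 G1=(0+1>=2)=0 G2=NOT G0=NOT 1=0 G3=1(const) G4=G4&G2=1&0=0 -> 00010
Step 2: G0=NOT G4=NOT 0=1 G1=(0+0>=2)=0 G2=NOT G0=NOT 0=1 G3=1(const) G4=G4&G2=0&0=0 -> 10110
Step 3: G0=NOT G4=NOT 0=1 G1=(0+1>=2)=0 G2=NOT G0=NOT 1=0 G3=1(const) G4=G4&G2=0&1=0 -> 10010
Step 4: G0=NOT G4=NOT 0=1 G1=(0+1>=2)=0 G2=NOT G0=NOT 1=0 G3=1(const) G4=G4&G2=0&0=0 -> 10010
Fixed point reached at step 3: 10010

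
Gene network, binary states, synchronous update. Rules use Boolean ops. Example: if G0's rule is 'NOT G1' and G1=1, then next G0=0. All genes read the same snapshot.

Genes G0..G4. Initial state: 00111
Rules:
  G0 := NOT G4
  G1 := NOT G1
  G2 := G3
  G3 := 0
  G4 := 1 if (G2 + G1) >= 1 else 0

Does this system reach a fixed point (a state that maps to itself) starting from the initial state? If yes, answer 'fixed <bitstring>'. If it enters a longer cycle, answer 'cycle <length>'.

Step 0: 00111
Step 1: G0=NOT G4=NOT 1=0 G1=NOT G1=NOT 0=1 G2=G3=1 G3=0(const) G4=(1+0>=1)=1 -> 01101
Step 2: G0=NOT G4=NOT 1=0 G1=NOT G1=NOT 1=0 G2=G3=0 G3=0(const) G4=(1+1>=1)=1 -> 00001
Step 3: G0=NOT G4=NOT 1=0 G1=NOT G1=NOT 0=1 G2=G3=0 G3=0(const) G4=(0+0>=1)=0 -> 01000
Step 4: G0=NOT G4=NOT 0=1 G1=NOT G1=NOT 1=0 G2=G3=0 G3=0(const) G4=(0+1>=1)=1 -> 10001
Step 5: G0=NOT G4=NOT 1=0 G1=NOT G1=NOT 0=1 G2=G3=0 G3=0(const) G4=(0+0>=1)=0 -> 01000
Cycle of length 2 starting at step 3 -> no fixed point

Answer: cycle 2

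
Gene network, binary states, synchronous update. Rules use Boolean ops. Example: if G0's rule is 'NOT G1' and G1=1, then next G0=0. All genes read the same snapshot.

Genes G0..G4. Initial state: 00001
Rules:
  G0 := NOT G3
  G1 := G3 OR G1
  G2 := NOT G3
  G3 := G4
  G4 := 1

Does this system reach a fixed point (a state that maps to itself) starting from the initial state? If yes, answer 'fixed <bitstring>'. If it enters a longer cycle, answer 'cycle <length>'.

Step 0: 00001
Step 1: G0=NOT G3=NOT 0=1 G1=G3|G1=0|0=0 G2=NOT G3=NOT 0=1 G3=G4=1 G4=1(const) -> 10111
Step 2: G0=NOT G3=NOT 1=0 G1=G3|G1=1|0=1 G2=NOT G3=NOT 1=0 G3=G4=1 G4=1(const) -> 01011
Step 3: G0=NOT G3=NOT 1=0 G1=G3|G1=1|1=1 G2=NOT G3=NOT 1=0 G3=G4=1 G4=1(const) -> 01011
Fixed point reached at step 2: 01011

Answer: fixed 01011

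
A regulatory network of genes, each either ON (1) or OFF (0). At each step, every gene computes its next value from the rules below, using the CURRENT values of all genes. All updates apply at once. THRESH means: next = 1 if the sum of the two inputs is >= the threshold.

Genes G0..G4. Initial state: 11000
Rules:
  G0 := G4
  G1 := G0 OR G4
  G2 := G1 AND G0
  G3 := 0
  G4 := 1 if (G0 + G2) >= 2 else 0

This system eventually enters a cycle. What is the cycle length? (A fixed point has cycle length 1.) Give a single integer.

Answer: 1

Derivation:
Step 0: 11000
Step 1: G0=G4=0 G1=G0|G4=1|0=1 G2=G1&G0=1&1=1 G3=0(const) G4=(1+0>=2)=0 -> 01100
Step 2: G0=G4=0 G1=G0|G4=0|0=0 G2=G1&G0=1&0=0 G3=0(const) G4=(0+1>=2)=0 -> 00000
Step 3: G0=G4=0 G1=G0|G4=0|0=0 G2=G1&G0=0&0=0 G3=0(const) G4=(0+0>=2)=0 -> 00000
State from step 3 equals state from step 2 -> cycle length 1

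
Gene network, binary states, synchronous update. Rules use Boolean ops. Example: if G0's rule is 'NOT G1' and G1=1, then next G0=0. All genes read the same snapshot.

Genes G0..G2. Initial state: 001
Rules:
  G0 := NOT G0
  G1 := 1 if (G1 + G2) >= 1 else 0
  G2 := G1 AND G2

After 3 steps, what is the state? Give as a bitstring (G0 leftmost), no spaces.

Step 1: G0=NOT G0=NOT 0=1 G1=(0+1>=1)=1 G2=G1&G2=0&1=0 -> 110
Step 2: G0=NOT G0=NOT 1=0 G1=(1+0>=1)=1 G2=G1&G2=1&0=0 -> 010
Step 3: G0=NOT G0=NOT 0=1 G1=(1+0>=1)=1 G2=G1&G2=1&0=0 -> 110

110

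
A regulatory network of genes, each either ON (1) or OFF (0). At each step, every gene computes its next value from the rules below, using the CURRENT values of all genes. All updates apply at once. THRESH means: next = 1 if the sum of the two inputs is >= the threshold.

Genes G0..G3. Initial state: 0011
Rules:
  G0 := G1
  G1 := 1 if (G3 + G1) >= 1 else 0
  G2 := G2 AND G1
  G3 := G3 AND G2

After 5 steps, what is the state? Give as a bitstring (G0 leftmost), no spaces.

Step 1: G0=G1=0 G1=(1+0>=1)=1 G2=G2&G1=1&0=0 G3=G3&G2=1&1=1 -> 0101
Step 2: G0=G1=1 G1=(1+1>=1)=1 G2=G2&G1=0&1=0 G3=G3&G2=1&0=0 -> 1100
Step 3: G0=G1=1 G1=(0+1>=1)=1 G2=G2&G1=0&1=0 G3=G3&G2=0&0=0 -> 1100
Step 4: G0=G1=1 G1=(0+1>=1)=1 G2=G2&G1=0&1=0 G3=G3&G2=0&0=0 -> 1100
Step 5: G0=G1=1 G1=(0+1>=1)=1 G2=G2&G1=0&1=0 G3=G3&G2=0&0=0 -> 1100

1100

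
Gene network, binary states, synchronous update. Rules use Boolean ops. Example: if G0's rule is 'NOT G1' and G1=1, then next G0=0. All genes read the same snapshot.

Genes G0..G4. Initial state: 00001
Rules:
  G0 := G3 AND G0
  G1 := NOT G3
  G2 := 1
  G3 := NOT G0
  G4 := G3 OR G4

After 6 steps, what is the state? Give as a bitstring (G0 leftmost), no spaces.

Step 1: G0=G3&G0=0&0=0 G1=NOT G3=NOT 0=1 G2=1(const) G3=NOT G0=NOT 0=1 G4=G3|G4=0|1=1 -> 01111
Step 2: G0=G3&G0=1&0=0 G1=NOT G3=NOT 1=0 G2=1(const) G3=NOT G0=NOT 0=1 G4=G3|G4=1|1=1 -> 00111
Step 3: G0=G3&G0=1&0=0 G1=NOT G3=NOT 1=0 G2=1(const) G3=NOT G0=NOT 0=1 G4=G3|G4=1|1=1 -> 00111
Step 4: G0=G3&G0=1&0=0 G1=NOT G3=NOT 1=0 G2=1(const) G3=NOT G0=NOT 0=1 G4=G3|G4=1|1=1 -> 00111
Step 5: G0=G3&G0=1&0=0 G1=NOT G3=NOT 1=0 G2=1(const) G3=NOT G0=NOT 0=1 G4=G3|G4=1|1=1 -> 00111
Step 6: G0=G3&G0=1&0=0 G1=NOT G3=NOT 1=0 G2=1(const) G3=NOT G0=NOT 0=1 G4=G3|G4=1|1=1 -> 00111

00111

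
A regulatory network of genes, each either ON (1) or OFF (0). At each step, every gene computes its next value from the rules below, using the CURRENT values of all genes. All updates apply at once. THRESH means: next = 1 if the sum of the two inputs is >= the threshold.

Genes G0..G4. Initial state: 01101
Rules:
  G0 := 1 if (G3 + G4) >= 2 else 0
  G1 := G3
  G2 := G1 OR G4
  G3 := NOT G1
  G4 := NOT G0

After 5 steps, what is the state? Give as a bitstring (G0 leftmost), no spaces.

Step 1: G0=(0+1>=2)=0 G1=G3=0 G2=G1|G4=1|1=1 G3=NOT G1=NOT 1=0 G4=NOT G0=NOT 0=1 -> 00101
Step 2: G0=(0+1>=2)=0 G1=G3=0 G2=G1|G4=0|1=1 G3=NOT G1=NOT 0=1 G4=NOT G0=NOT 0=1 -> 00111
Step 3: G0=(1+1>=2)=1 G1=G3=1 G2=G1|G4=0|1=1 G3=NOT G1=NOT 0=1 G4=NOT G0=NOT 0=1 -> 11111
Step 4: G0=(1+1>=2)=1 G1=G3=1 G2=G1|G4=1|1=1 G3=NOT G1=NOT 1=0 G4=NOT G0=NOT 1=0 -> 11100
Step 5: G0=(0+0>=2)=0 G1=G3=0 G2=G1|G4=1|0=1 G3=NOT G1=NOT 1=0 G4=NOT G0=NOT 1=0 -> 00100

00100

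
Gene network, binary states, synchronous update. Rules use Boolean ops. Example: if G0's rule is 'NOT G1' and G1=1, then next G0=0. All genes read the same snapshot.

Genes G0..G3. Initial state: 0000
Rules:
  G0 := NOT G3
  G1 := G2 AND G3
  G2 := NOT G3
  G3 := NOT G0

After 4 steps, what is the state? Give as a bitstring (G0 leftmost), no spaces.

Step 1: G0=NOT G3=NOT 0=1 G1=G2&G3=0&0=0 G2=NOT G3=NOT 0=1 G3=NOT G0=NOT 0=1 -> 1011
Step 2: G0=NOT G3=NOT 1=0 G1=G2&G3=1&1=1 G2=NOT G3=NOT 1=0 G3=NOT G0=NOT 1=0 -> 0100
Step 3: G0=NOT G3=NOT 0=1 G1=G2&G3=0&0=0 G2=NOT G3=NOT 0=1 G3=NOT G0=NOT 0=1 -> 1011
Step 4: G0=NOT G3=NOT 1=0 G1=G2&G3=1&1=1 G2=NOT G3=NOT 1=0 G3=NOT G0=NOT 1=0 -> 0100

0100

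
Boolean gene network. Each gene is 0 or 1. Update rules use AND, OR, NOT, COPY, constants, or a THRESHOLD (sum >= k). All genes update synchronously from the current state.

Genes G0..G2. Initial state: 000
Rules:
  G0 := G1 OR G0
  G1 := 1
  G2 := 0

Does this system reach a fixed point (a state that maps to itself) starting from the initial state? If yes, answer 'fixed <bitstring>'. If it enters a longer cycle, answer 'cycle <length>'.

Answer: fixed 110

Derivation:
Step 0: 000
Step 1: G0=G1|G0=0|0=0 G1=1(const) G2=0(const) -> 010
Step 2: G0=G1|G0=1|0=1 G1=1(const) G2=0(const) -> 110
Step 3: G0=G1|G0=1|1=1 G1=1(const) G2=0(const) -> 110
Fixed point reached at step 2: 110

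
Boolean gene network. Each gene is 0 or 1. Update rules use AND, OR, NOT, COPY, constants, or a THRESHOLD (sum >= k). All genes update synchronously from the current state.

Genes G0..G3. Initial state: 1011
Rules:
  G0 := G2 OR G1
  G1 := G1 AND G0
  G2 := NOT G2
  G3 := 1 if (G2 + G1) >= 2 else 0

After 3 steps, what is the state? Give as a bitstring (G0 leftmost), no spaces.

Step 1: G0=G2|G1=1|0=1 G1=G1&G0=0&1=0 G2=NOT G2=NOT 1=0 G3=(1+0>=2)=0 -> 1000
Step 2: G0=G2|G1=0|0=0 G1=G1&G0=0&1=0 G2=NOT G2=NOT 0=1 G3=(0+0>=2)=0 -> 0010
Step 3: G0=G2|G1=1|0=1 G1=G1&G0=0&0=0 G2=NOT G2=NOT 1=0 G3=(1+0>=2)=0 -> 1000

1000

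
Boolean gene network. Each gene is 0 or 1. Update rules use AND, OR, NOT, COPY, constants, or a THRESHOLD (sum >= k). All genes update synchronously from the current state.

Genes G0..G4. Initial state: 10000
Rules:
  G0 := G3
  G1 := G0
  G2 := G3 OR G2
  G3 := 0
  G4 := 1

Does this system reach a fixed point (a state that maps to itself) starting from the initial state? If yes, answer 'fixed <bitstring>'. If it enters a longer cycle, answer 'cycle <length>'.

Answer: fixed 00001

Derivation:
Step 0: 10000
Step 1: G0=G3=0 G1=G0=1 G2=G3|G2=0|0=0 G3=0(const) G4=1(const) -> 01001
Step 2: G0=G3=0 G1=G0=0 G2=G3|G2=0|0=0 G3=0(const) G4=1(const) -> 00001
Step 3: G0=G3=0 G1=G0=0 G2=G3|G2=0|0=0 G3=0(const) G4=1(const) -> 00001
Fixed point reached at step 2: 00001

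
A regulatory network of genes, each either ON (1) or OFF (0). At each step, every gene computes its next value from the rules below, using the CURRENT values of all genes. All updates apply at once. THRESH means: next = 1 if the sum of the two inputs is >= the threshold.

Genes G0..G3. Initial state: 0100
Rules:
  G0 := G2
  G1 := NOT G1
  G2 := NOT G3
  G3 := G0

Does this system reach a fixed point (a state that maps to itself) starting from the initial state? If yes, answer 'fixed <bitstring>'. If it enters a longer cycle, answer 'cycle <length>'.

Answer: cycle 6

Derivation:
Step 0: 0100
Step 1: G0=G2=0 G1=NOT G1=NOT 1=0 G2=NOT G3=NOT 0=1 G3=G0=0 -> 0010
Step 2: G0=G2=1 G1=NOT G1=NOT 0=1 G2=NOT G3=NOT 0=1 G3=G0=0 -> 1110
Step 3: G0=G2=1 G1=NOT G1=NOT 1=0 G2=NOT G3=NOT 0=1 G3=G0=1 -> 1011
Step 4: G0=G2=1 G1=NOT G1=NOT 0=1 G2=NOT G3=NOT 1=0 G3=G0=1 -> 1101
Step 5: G0=G2=0 G1=NOT G1=NOT 1=0 G2=NOT G3=NOT 1=0 G3=G0=1 -> 0001
Step 6: G0=G2=0 G1=NOT G1=NOT 0=1 G2=NOT G3=NOT 1=0 G3=G0=0 -> 0100
Cycle of length 6 starting at step 0 -> no fixed point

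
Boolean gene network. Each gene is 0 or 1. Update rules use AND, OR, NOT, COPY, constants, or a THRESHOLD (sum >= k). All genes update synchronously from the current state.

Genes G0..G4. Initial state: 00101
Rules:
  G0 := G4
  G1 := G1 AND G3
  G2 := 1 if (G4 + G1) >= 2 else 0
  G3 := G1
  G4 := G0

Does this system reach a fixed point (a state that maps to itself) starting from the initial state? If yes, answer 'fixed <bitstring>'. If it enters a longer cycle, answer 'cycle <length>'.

Answer: cycle 2

Derivation:
Step 0: 00101
Step 1: G0=G4=1 G1=G1&G3=0&0=0 G2=(1+0>=2)=0 G3=G1=0 G4=G0=0 -> 10000
Step 2: G0=G4=0 G1=G1&G3=0&0=0 G2=(0+0>=2)=0 G3=G1=0 G4=G0=1 -> 00001
Step 3: G0=G4=1 G1=G1&G3=0&0=0 G2=(1+0>=2)=0 G3=G1=0 G4=G0=0 -> 10000
Cycle of length 2 starting at step 1 -> no fixed point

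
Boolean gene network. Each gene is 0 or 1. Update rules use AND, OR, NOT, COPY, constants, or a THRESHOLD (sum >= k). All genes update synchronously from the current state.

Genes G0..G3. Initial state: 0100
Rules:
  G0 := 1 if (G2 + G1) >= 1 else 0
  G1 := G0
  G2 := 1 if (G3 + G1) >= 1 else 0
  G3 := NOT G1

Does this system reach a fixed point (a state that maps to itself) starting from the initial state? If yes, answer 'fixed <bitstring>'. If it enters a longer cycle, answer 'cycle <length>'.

Answer: fixed 1110

Derivation:
Step 0: 0100
Step 1: G0=(0+1>=1)=1 G1=G0=0 G2=(0+1>=1)=1 G3=NOT G1=NOT 1=0 -> 1010
Step 2: G0=(1+0>=1)=1 G1=G0=1 G2=(0+0>=1)=0 G3=NOT G1=NOT 0=1 -> 1101
Step 3: G0=(0+1>=1)=1 G1=G0=1 G2=(1+1>=1)=1 G3=NOT G1=NOT 1=0 -> 1110
Step 4: G0=(1+1>=1)=1 G1=G0=1 G2=(0+1>=1)=1 G3=NOT G1=NOT 1=0 -> 1110
Fixed point reached at step 3: 1110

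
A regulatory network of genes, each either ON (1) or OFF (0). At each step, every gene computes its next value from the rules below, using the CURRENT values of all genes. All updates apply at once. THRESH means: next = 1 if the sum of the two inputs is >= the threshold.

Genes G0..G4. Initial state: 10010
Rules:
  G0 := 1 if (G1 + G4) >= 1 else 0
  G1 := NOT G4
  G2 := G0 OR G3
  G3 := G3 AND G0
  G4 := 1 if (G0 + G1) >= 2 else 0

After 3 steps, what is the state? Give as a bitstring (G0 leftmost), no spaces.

Step 1: G0=(0+0>=1)=0 G1=NOT G4=NOT 0=1 G2=G0|G3=1|1=1 G3=G3&G0=1&1=1 G4=(1+0>=2)=0 -> 01110
Step 2: G0=(1+0>=1)=1 G1=NOT G4=NOT 0=1 G2=G0|G3=0|1=1 G3=G3&G0=1&0=0 G4=(0+1>=2)=0 -> 11100
Step 3: G0=(1+0>=1)=1 G1=NOT G4=NOT 0=1 G2=G0|G3=1|0=1 G3=G3&G0=0&1=0 G4=(1+1>=2)=1 -> 11101

11101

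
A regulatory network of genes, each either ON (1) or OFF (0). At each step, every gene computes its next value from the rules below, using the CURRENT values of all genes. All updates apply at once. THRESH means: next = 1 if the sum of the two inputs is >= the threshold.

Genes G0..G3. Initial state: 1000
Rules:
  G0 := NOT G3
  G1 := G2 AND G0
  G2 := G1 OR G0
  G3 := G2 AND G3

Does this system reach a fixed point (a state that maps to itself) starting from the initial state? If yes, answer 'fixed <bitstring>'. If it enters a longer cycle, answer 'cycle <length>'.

Step 0: 1000
Step 1: G0=NOT G3=NOT 0=1 G1=G2&G0=0&1=0 G2=G1|G0=0|1=1 G3=G2&G3=0&0=0 -> 1010
Step 2: G0=NOT G3=NOT 0=1 G1=G2&G0=1&1=1 G2=G1|G0=0|1=1 G3=G2&G3=1&0=0 -> 1110
Step 3: G0=NOT G3=NOT 0=1 G1=G2&G0=1&1=1 G2=G1|G0=1|1=1 G3=G2&G3=1&0=0 -> 1110
Fixed point reached at step 2: 1110

Answer: fixed 1110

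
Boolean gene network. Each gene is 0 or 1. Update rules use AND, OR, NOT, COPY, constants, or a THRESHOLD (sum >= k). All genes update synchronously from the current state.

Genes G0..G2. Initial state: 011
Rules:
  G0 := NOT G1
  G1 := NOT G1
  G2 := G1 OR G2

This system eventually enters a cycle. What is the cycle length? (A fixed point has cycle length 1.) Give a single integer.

Step 0: 011
Step 1: G0=NOT G1=NOT 1=0 G1=NOT G1=NOT 1=0 G2=G1|G2=1|1=1 -> 001
Step 2: G0=NOT G1=NOT 0=1 G1=NOT G1=NOT 0=1 G2=G1|G2=0|1=1 -> 111
Step 3: G0=NOT G1=NOT 1=0 G1=NOT G1=NOT 1=0 G2=G1|G2=1|1=1 -> 001
State from step 3 equals state from step 1 -> cycle length 2

Answer: 2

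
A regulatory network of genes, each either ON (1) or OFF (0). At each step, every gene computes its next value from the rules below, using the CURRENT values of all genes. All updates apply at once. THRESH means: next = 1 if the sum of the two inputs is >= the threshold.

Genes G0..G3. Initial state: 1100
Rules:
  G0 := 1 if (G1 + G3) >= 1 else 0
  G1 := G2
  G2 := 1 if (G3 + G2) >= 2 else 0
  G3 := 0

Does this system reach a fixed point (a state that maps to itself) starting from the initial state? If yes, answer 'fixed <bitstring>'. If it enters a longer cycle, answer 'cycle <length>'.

Answer: fixed 0000

Derivation:
Step 0: 1100
Step 1: G0=(1+0>=1)=1 G1=G2=0 G2=(0+0>=2)=0 G3=0(const) -> 1000
Step 2: G0=(0+0>=1)=0 G1=G2=0 G2=(0+0>=2)=0 G3=0(const) -> 0000
Step 3: G0=(0+0>=1)=0 G1=G2=0 G2=(0+0>=2)=0 G3=0(const) -> 0000
Fixed point reached at step 2: 0000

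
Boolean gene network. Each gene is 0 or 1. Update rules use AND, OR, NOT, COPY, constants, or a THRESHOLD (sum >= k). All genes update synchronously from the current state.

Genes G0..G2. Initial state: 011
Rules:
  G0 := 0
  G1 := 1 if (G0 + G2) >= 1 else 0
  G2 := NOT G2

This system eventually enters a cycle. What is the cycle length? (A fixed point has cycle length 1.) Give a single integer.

Step 0: 011
Step 1: G0=0(const) G1=(0+1>=1)=1 G2=NOT G2=NOT 1=0 -> 010
Step 2: G0=0(const) G1=(0+0>=1)=0 G2=NOT G2=NOT 0=1 -> 001
Step 3: G0=0(const) G1=(0+1>=1)=1 G2=NOT G2=NOT 1=0 -> 010
State from step 3 equals state from step 1 -> cycle length 2

Answer: 2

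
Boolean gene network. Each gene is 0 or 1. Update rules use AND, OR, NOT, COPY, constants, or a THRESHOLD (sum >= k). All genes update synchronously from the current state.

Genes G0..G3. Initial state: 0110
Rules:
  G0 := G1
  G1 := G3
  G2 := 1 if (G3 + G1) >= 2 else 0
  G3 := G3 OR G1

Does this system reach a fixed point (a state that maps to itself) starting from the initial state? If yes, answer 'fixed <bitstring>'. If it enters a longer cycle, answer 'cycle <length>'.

Answer: fixed 1111

Derivation:
Step 0: 0110
Step 1: G0=G1=1 G1=G3=0 G2=(0+1>=2)=0 G3=G3|G1=0|1=1 -> 1001
Step 2: G0=G1=0 G1=G3=1 G2=(1+0>=2)=0 G3=G3|G1=1|0=1 -> 0101
Step 3: G0=G1=1 G1=G3=1 G2=(1+1>=2)=1 G3=G3|G1=1|1=1 -> 1111
Step 4: G0=G1=1 G1=G3=1 G2=(1+1>=2)=1 G3=G3|G1=1|1=1 -> 1111
Fixed point reached at step 3: 1111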